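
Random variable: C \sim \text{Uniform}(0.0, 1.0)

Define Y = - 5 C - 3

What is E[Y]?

For Y = -5C - 3:
E[Y] = -5 * E[C] - 3
E[C] = (0 + 1)/2 = 0.5
E[Y] = -5 * 0.5 - 3 = -5.5

-5.5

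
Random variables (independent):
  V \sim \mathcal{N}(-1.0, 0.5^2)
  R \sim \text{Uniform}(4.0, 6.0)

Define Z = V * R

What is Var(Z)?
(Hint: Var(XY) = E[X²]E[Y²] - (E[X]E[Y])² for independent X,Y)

Var(XY) = E[X²]E[Y²] - (E[X]E[Y])²
E[V] = -1, Var(V) = 0.25
E[R] = 5, Var(R) = 0.33333333
E[V²] = 0.25 + (-1)² = 1.25
E[R²] = 0.33333333 + 5² = 25.333333
Var(Z) = 1.25*25.333333 - (-1*5)²
= 31.666667 - 25 = 6.6666667

6.6666667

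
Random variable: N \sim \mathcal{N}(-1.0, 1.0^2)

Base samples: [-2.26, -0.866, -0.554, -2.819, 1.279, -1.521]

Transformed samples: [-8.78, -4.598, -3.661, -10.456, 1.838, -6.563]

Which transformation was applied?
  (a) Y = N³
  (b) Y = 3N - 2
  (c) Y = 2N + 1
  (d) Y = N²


Checking option (b) Y = 3N - 2:
  N = -2.26 -> Y = -8.78 ✓
  N = -0.866 -> Y = -4.598 ✓
  N = -0.554 -> Y = -3.661 ✓
All samples match this transformation.

(b) 3N - 2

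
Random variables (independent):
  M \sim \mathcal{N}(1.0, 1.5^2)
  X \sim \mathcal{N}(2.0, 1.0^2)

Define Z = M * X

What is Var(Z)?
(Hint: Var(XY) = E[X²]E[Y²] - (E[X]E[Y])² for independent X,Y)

Var(XY) = E[X²]E[Y²] - (E[X]E[Y])²
E[M] = 1, Var(M) = 2.25
E[X] = 2, Var(X) = 1
E[M²] = 2.25 + 1² = 3.25
E[X²] = 1 + 2² = 5
Var(Z) = 3.25*5 - (1*2)²
= 16.25 - 4 = 12.25

12.25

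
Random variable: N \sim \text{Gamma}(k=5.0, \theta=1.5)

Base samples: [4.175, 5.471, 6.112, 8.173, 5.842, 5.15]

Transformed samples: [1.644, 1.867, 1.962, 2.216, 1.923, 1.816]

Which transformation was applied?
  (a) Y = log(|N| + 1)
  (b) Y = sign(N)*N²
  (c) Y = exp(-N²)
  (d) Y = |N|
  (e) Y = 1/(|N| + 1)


Checking option (a) Y = log(|N| + 1):
  N = 4.175 -> Y = 1.644 ✓
  N = 5.471 -> Y = 1.867 ✓
  N = 6.112 -> Y = 1.962 ✓
All samples match this transformation.

(a) log(|N| + 1)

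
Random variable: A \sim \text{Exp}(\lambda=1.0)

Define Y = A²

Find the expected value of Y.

Using E[X²] = Var(X) + (E[X])²:
E[A] = 1
Var(A) = 1/1.0^2 = 1
E[A²] = 1 + 1² = 1 + 1 = 2

2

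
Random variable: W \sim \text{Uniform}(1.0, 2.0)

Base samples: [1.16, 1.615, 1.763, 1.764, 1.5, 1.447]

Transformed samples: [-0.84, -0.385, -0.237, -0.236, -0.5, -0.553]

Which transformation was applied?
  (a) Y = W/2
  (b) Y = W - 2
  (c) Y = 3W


Checking option (b) Y = W - 2:
  W = 1.16 -> Y = -0.84 ✓
  W = 1.615 -> Y = -0.385 ✓
  W = 1.763 -> Y = -0.237 ✓
All samples match this transformation.

(b) W - 2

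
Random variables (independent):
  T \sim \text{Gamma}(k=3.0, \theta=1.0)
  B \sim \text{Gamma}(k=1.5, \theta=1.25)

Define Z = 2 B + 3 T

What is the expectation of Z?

E[Z] = 3*E[T] + 2*E[B]
E[T] = 3
E[B] = 1.875
E[Z] = 3*3 + 2*1.875 = 12.75

12.75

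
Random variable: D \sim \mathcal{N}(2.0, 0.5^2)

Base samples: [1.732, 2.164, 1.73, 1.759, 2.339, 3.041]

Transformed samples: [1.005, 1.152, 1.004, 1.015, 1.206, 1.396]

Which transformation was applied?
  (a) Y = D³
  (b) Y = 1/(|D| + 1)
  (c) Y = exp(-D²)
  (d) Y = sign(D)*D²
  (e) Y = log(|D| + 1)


Checking option (e) Y = log(|D| + 1):
  D = 1.732 -> Y = 1.005 ✓
  D = 2.164 -> Y = 1.152 ✓
  D = 1.73 -> Y = 1.004 ✓
All samples match this transformation.

(e) log(|D| + 1)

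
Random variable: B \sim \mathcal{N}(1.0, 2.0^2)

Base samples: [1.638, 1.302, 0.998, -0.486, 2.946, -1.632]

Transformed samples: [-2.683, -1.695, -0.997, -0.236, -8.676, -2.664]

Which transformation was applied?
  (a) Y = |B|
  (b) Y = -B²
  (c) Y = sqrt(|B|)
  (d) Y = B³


Checking option (b) Y = -B²:
  B = 1.638 -> Y = -2.683 ✓
  B = 1.302 -> Y = -1.695 ✓
  B = 0.998 -> Y = -0.997 ✓
All samples match this transformation.

(b) -B²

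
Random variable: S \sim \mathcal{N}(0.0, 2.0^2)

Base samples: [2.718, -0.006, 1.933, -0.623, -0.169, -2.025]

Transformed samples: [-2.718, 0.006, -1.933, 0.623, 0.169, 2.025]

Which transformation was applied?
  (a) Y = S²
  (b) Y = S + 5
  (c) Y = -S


Checking option (c) Y = -S:
  S = 2.718 -> Y = -2.718 ✓
  S = -0.006 -> Y = 0.006 ✓
  S = 1.933 -> Y = -1.933 ✓
All samples match this transformation.

(c) -S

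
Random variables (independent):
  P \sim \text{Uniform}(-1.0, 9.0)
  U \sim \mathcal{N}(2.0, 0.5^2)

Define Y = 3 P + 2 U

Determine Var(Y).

For independent RVs: Var(aX + bY) = a²Var(X) + b²Var(Y)
Var(P) = 8.3333333
Var(U) = 0.25
Var(Y) = 3²*8.3333333 + 2²*0.25
= 9*8.3333333 + 4*0.25 = 76

76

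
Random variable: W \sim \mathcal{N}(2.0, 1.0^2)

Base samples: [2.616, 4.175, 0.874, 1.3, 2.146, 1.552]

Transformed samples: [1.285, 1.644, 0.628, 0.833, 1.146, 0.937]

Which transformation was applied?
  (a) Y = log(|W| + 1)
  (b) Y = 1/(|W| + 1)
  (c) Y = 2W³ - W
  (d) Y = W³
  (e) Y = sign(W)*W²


Checking option (a) Y = log(|W| + 1):
  W = 2.616 -> Y = 1.285 ✓
  W = 4.175 -> Y = 1.644 ✓
  W = 0.874 -> Y = 0.628 ✓
All samples match this transformation.

(a) log(|W| + 1)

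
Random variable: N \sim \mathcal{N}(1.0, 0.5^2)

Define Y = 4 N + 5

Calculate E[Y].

For Y = 4N + 5:
E[Y] = 4 * E[N] + 5
E[N] = 1.0 = 1
E[Y] = 4 * 1 + 5 = 9

9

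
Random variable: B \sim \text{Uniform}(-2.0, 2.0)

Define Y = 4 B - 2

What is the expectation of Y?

For Y = 4B - 2:
E[Y] = 4 * E[B] - 2
E[B] = (-2 + 2)/2 = 0
E[Y] = 4 * 0 - 2 = -2

-2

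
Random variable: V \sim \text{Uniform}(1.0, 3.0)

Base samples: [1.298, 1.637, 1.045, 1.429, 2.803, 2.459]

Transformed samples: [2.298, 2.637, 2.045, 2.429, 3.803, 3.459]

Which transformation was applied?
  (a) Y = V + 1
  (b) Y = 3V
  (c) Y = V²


Checking option (a) Y = V + 1:
  V = 1.298 -> Y = 2.298 ✓
  V = 1.637 -> Y = 2.637 ✓
  V = 1.045 -> Y = 2.045 ✓
All samples match this transformation.

(a) V + 1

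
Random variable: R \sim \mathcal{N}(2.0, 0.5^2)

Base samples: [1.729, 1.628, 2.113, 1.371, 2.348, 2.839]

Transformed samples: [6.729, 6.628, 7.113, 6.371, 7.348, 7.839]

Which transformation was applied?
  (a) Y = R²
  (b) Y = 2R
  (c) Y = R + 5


Checking option (c) Y = R + 5:
  R = 1.729 -> Y = 6.729 ✓
  R = 1.628 -> Y = 6.628 ✓
  R = 2.113 -> Y = 7.113 ✓
All samples match this transformation.

(c) R + 5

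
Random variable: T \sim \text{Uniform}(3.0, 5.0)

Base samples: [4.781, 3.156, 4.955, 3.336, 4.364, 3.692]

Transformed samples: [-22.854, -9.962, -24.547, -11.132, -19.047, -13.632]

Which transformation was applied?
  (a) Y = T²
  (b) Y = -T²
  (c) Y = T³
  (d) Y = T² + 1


Checking option (b) Y = -T²:
  T = 4.781 -> Y = -22.854 ✓
  T = 3.156 -> Y = -9.962 ✓
  T = 4.955 -> Y = -24.547 ✓
All samples match this transformation.

(b) -T²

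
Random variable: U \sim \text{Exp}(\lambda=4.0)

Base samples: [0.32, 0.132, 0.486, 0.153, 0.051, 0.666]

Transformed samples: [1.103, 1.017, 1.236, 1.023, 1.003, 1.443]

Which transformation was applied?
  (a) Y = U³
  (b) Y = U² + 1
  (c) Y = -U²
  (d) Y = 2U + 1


Checking option (b) Y = U² + 1:
  U = 0.32 -> Y = 1.103 ✓
  U = 0.132 -> Y = 1.017 ✓
  U = 0.486 -> Y = 1.236 ✓
All samples match this transformation.

(b) U² + 1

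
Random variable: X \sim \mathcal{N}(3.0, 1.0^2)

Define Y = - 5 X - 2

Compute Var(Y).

For Y = aX + b: Var(Y) = a² * Var(X)
Var(X) = 1.0^2 = 1
Var(Y) = (-5)² * 1 = 25 * 1 = 25

25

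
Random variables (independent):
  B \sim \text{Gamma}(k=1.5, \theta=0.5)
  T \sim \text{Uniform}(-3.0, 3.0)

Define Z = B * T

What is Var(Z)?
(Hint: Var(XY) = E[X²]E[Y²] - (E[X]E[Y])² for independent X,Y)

Var(XY) = E[X²]E[Y²] - (E[X]E[Y])²
E[B] = 0.75, Var(B) = 0.375
E[T] = 0, Var(T) = 3
E[B²] = 0.375 + 0.75² = 0.9375
E[T²] = 3 + 0² = 3
Var(Z) = 0.9375*3 - (0.75*0)²
= 2.8125 - 0 = 2.8125

2.8125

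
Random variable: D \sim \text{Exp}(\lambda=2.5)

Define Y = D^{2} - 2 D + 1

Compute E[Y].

E[Y] = 1*E[D²] - 2*E[D] + 1
E[D] = 0.4
E[D²] = Var(D) + (E[D])² = 0.16 + 0.16 = 0.32
E[Y] = 1*0.32 - 2*0.4 + 1 = 0.52

0.52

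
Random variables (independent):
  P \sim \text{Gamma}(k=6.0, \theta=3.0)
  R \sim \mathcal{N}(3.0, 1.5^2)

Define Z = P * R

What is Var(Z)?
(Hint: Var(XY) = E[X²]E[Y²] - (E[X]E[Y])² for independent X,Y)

Var(XY) = E[X²]E[Y²] - (E[X]E[Y])²
E[P] = 18, Var(P) = 54
E[R] = 3, Var(R) = 2.25
E[P²] = 54 + 18² = 378
E[R²] = 2.25 + 3² = 11.25
Var(Z) = 378*11.25 - (18*3)²
= 4252.5 - 2916 = 1336.5

1336.5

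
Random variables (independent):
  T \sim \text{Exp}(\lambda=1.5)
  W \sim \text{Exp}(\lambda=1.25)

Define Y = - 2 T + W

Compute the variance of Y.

For independent RVs: Var(aX + bY) = a²Var(X) + b²Var(Y)
Var(T) = 0.44444444
Var(W) = 0.64
Var(Y) = (-2)²*0.44444444 + 1²*0.64
= 4*0.44444444 + 1*0.64 = 2.4177778

2.4177778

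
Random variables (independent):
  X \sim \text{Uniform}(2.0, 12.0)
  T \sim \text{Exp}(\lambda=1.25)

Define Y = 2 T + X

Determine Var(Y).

For independent RVs: Var(aX + bY) = a²Var(X) + b²Var(Y)
Var(X) = 8.3333333
Var(T) = 0.64
Var(Y) = 1²*8.3333333 + 2²*0.64
= 1*8.3333333 + 4*0.64 = 10.893333

10.893333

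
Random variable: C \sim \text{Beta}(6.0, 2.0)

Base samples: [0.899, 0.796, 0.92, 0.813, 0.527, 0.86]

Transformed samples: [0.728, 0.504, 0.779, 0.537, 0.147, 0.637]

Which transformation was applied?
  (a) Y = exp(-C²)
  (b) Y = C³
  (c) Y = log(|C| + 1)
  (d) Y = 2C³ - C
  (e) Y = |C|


Checking option (b) Y = C³:
  C = 0.899 -> Y = 0.728 ✓
  C = 0.796 -> Y = 0.504 ✓
  C = 0.92 -> Y = 0.779 ✓
All samples match this transformation.

(b) C³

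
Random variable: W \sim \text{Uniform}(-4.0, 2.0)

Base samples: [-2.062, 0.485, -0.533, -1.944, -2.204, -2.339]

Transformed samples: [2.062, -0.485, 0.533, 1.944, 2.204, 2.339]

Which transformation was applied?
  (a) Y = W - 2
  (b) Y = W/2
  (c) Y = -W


Checking option (c) Y = -W:
  W = -2.062 -> Y = 2.062 ✓
  W = 0.485 -> Y = -0.485 ✓
  W = -0.533 -> Y = 0.533 ✓
All samples match this transformation.

(c) -W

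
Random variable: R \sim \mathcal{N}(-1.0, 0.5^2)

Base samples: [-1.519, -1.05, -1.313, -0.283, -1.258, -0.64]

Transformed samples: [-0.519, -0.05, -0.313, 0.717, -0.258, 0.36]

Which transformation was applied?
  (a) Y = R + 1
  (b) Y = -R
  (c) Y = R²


Checking option (a) Y = R + 1:
  R = -1.519 -> Y = -0.519 ✓
  R = -1.05 -> Y = -0.05 ✓
  R = -1.313 -> Y = -0.313 ✓
All samples match this transformation.

(a) R + 1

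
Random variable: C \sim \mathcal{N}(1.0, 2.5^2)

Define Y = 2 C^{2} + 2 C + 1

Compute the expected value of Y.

E[Y] = 2*E[C²] + 2*E[C] + 1
E[C] = 1
E[C²] = Var(C) + (E[C])² = 6.25 + 1 = 7.25
E[Y] = 2*7.25 + 2*1 + 1 = 17.5

17.5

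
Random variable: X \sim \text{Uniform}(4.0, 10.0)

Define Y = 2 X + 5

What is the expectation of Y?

For Y = 2X + 5:
E[Y] = 2 * E[X] + 5
E[X] = (4 + 10)/2 = 7
E[Y] = 2 * 7 + 5 = 19

19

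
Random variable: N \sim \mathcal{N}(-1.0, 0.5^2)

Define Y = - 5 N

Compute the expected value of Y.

For Y = -5N:
E[Y] = -5 * E[N]
E[N] = -1.0 = -1
E[Y] = -5 * (-1) = 5

5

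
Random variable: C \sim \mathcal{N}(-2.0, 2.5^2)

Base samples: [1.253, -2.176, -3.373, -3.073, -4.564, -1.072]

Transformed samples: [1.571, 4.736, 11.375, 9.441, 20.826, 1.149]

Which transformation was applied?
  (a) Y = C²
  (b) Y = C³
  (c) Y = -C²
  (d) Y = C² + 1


Checking option (a) Y = C²:
  C = 1.253 -> Y = 1.571 ✓
  C = -2.176 -> Y = 4.736 ✓
  C = -3.373 -> Y = 11.375 ✓
All samples match this transformation.

(a) C²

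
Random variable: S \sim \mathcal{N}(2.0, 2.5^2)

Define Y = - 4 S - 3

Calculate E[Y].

For Y = -4S - 3:
E[Y] = -4 * E[S] - 3
E[S] = 2.0 = 2
E[Y] = -4 * 2 - 3 = -11

-11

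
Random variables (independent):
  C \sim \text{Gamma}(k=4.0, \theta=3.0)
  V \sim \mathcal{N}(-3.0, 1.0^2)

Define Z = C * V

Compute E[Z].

For independent RVs: E[XY] = E[X]*E[Y]
E[C] = 12
E[V] = -3
E[Z] = 12 * (-3) = -36

-36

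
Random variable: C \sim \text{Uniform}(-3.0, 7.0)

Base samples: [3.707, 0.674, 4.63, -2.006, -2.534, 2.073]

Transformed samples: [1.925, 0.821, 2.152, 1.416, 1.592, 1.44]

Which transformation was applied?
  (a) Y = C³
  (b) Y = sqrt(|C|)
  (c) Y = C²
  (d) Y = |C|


Checking option (b) Y = sqrt(|C|):
  C = 3.707 -> Y = 1.925 ✓
  C = 0.674 -> Y = 0.821 ✓
  C = 4.63 -> Y = 2.152 ✓
All samples match this transformation.

(b) sqrt(|C|)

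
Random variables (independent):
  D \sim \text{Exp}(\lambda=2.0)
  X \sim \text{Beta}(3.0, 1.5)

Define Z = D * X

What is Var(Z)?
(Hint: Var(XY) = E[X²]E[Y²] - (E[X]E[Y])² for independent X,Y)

Var(XY) = E[X²]E[Y²] - (E[X]E[Y])²
E[D] = 0.5, Var(D) = 0.25
E[X] = 0.66666667, Var(X) = 0.04040404
E[D²] = 0.25 + 0.5² = 0.5
E[X²] = 0.04040404 + 0.66666667² = 0.48484848
Var(Z) = 0.5*0.48484848 - (0.5*0.66666667)²
= 0.24242424 - 0.11111111 = 0.13131313

0.13131313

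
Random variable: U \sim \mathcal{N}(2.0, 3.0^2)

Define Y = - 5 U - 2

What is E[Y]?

For Y = -5U - 2:
E[Y] = -5 * E[U] - 2
E[U] = 2.0 = 2
E[Y] = -5 * 2 - 2 = -12

-12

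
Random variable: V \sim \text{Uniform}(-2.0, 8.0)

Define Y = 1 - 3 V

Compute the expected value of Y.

For Y = -3V + 1:
E[Y] = -3 * E[V] + 1
E[V] = (-2 + 8)/2 = 3
E[Y] = -3 * 3 + 1 = -8

-8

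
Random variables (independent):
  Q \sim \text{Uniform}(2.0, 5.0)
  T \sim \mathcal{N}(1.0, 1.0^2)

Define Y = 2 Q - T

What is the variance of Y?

For independent RVs: Var(aX + bY) = a²Var(X) + b²Var(Y)
Var(Q) = 0.75
Var(T) = 1
Var(Y) = 2²*0.75 + (-1)²*1
= 4*0.75 + 1*1 = 4

4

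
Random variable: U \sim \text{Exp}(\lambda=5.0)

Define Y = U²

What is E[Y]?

E[U²] = Var(U) + (E[U])² = 0.04 + 0.04 = 0.08

0.08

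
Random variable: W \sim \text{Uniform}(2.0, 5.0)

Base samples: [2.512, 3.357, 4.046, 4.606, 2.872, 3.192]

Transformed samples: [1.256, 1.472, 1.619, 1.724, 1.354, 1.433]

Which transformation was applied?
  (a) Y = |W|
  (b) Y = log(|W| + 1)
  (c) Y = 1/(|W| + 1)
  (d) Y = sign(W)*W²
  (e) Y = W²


Checking option (b) Y = log(|W| + 1):
  W = 2.512 -> Y = 1.256 ✓
  W = 3.357 -> Y = 1.472 ✓
  W = 4.046 -> Y = 1.619 ✓
All samples match this transformation.

(b) log(|W| + 1)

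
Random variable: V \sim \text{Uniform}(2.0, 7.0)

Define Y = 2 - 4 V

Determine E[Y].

For Y = -4V + 2:
E[Y] = -4 * E[V] + 2
E[V] = (2 + 7)/2 = 4.5
E[Y] = -4 * 4.5 + 2 = -16

-16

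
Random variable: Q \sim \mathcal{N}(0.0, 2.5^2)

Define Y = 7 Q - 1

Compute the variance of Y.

For Y = aQ + b: Var(Y) = a² * Var(Q)
Var(Q) = 2.5^2 = 6.25
Var(Y) = 7² * 6.25 = 49 * 6.25 = 306.25

306.25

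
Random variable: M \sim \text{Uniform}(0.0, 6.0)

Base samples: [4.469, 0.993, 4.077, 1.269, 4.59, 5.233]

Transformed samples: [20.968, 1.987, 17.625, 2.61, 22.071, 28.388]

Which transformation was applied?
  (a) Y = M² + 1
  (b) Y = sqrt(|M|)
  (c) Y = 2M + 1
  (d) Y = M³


Checking option (a) Y = M² + 1:
  M = 4.469 -> Y = 20.968 ✓
  M = 0.993 -> Y = 1.987 ✓
  M = 4.077 -> Y = 17.625 ✓
All samples match this transformation.

(a) M² + 1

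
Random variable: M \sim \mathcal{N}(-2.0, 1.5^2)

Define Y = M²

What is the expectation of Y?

E[M²] = Var(M) + (E[M])² = 2.25 + 4 = 6.25

6.25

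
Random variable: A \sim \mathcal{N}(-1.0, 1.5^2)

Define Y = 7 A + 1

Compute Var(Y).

For Y = aA + b: Var(Y) = a² * Var(A)
Var(A) = 1.5^2 = 2.25
Var(Y) = 7² * 2.25 = 49 * 2.25 = 110.25

110.25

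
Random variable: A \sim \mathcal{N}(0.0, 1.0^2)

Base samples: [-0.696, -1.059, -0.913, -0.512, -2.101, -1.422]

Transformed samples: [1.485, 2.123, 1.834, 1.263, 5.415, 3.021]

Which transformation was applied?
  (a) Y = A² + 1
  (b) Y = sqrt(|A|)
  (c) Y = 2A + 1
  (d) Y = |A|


Checking option (a) Y = A² + 1:
  A = -0.696 -> Y = 1.485 ✓
  A = -1.059 -> Y = 2.123 ✓
  A = -0.913 -> Y = 1.834 ✓
All samples match this transformation.

(a) A² + 1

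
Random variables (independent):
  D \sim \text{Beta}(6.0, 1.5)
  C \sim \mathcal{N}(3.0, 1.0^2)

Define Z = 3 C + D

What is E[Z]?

E[Z] = 1*E[D] + 3*E[C]
E[D] = 0.8
E[C] = 3
E[Z] = 1*0.8 + 3*3 = 9.8

9.8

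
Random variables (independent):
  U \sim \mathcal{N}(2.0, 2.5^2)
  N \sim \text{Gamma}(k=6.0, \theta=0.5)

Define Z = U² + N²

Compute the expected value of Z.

E[Z] = E[U²] + E[N²]
E[U²] = Var(U) + E[U]² = 6.25 + 4 = 10.25
E[N²] = Var(N) + E[N]² = 1.5 + 9 = 10.5
E[Z] = 10.25 + 10.5 = 20.75

20.75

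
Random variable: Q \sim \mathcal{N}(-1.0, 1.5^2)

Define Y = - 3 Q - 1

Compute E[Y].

For Y = -3Q - 1:
E[Y] = -3 * E[Q] - 1
E[Q] = -1.0 = -1
E[Y] = -3 * (-1) - 1 = 2

2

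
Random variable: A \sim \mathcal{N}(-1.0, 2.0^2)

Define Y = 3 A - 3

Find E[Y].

For Y = 3A - 3:
E[Y] = 3 * E[A] - 3
E[A] = -1.0 = -1
E[Y] = 3 * (-1) - 3 = -6

-6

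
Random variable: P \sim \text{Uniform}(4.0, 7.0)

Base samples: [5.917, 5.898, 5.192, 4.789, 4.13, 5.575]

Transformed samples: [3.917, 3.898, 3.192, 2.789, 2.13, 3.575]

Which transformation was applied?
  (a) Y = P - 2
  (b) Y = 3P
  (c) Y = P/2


Checking option (a) Y = P - 2:
  P = 5.917 -> Y = 3.917 ✓
  P = 5.898 -> Y = 3.898 ✓
  P = 5.192 -> Y = 3.192 ✓
All samples match this transformation.

(a) P - 2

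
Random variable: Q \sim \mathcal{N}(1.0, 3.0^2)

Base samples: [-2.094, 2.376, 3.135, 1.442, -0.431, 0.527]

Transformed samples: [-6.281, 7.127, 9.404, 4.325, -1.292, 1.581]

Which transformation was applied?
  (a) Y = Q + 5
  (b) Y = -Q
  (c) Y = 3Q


Checking option (c) Y = 3Q:
  Q = -2.094 -> Y = -6.281 ✓
  Q = 2.376 -> Y = 7.127 ✓
  Q = 3.135 -> Y = 9.404 ✓
All samples match this transformation.

(c) 3Q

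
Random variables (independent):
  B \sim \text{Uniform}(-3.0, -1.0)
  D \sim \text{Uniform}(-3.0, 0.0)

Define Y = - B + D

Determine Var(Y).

For independent RVs: Var(aX + bY) = a²Var(X) + b²Var(Y)
Var(B) = 0.33333333
Var(D) = 0.75
Var(Y) = (-1)²*0.33333333 + 1²*0.75
= 1*0.33333333 + 1*0.75 = 1.0833333

1.0833333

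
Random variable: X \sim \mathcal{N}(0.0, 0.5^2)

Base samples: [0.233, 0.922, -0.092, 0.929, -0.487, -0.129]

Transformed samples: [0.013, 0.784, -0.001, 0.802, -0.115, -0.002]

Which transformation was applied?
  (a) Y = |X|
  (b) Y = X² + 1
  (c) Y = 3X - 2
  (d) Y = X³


Checking option (d) Y = X³:
  X = 0.233 -> Y = 0.013 ✓
  X = 0.922 -> Y = 0.784 ✓
  X = -0.092 -> Y = -0.001 ✓
All samples match this transformation.

(d) X³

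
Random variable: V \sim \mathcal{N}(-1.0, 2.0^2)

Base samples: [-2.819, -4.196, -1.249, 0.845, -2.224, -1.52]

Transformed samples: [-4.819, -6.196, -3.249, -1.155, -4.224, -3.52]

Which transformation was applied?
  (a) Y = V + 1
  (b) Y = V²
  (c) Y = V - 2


Checking option (c) Y = V - 2:
  V = -2.819 -> Y = -4.819 ✓
  V = -4.196 -> Y = -6.196 ✓
  V = -1.249 -> Y = -3.249 ✓
All samples match this transformation.

(c) V - 2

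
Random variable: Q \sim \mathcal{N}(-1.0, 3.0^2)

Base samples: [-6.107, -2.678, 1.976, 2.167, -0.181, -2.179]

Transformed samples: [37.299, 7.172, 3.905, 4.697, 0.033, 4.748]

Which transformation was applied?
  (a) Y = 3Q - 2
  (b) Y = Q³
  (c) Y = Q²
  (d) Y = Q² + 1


Checking option (c) Y = Q²:
  Q = -6.107 -> Y = 37.299 ✓
  Q = -2.678 -> Y = 7.172 ✓
  Q = 1.976 -> Y = 3.905 ✓
All samples match this transformation.

(c) Q²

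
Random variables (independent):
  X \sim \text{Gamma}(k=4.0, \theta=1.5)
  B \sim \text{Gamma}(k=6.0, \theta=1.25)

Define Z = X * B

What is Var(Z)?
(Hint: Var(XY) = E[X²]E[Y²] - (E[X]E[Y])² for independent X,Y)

Var(XY) = E[X²]E[Y²] - (E[X]E[Y])²
E[X] = 6, Var(X) = 9
E[B] = 7.5, Var(B) = 9.375
E[X²] = 9 + 6² = 45
E[B²] = 9.375 + 7.5² = 65.625
Var(Z) = 45*65.625 - (6*7.5)²
= 2953.125 - 2025 = 928.125

928.125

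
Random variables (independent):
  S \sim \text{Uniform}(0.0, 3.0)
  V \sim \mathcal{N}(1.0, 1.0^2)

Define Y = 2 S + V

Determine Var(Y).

For independent RVs: Var(aX + bY) = a²Var(X) + b²Var(Y)
Var(S) = 0.75
Var(V) = 1
Var(Y) = 2²*0.75 + 1²*1
= 4*0.75 + 1*1 = 4

4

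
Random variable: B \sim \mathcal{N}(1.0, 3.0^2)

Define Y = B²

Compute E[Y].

Using E[X²] = Var(X) + (E[X])²:
E[B] = 1
Var(B) = 3.0^2 = 9
E[B²] = 9 + 1² = 9 + 1 = 10

10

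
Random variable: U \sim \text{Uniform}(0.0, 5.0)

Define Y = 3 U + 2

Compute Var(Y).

For Y = aU + b: Var(Y) = a² * Var(U)
Var(U) = (5 - 0)^2/12 = 2.0833333
Var(Y) = 3² * 2.0833333 = 9 * 2.0833333 = 18.75

18.75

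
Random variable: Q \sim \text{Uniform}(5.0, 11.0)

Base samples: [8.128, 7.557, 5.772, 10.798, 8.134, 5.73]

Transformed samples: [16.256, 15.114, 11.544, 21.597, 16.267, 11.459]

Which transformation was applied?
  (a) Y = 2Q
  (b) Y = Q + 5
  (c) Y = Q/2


Checking option (a) Y = 2Q:
  Q = 8.128 -> Y = 16.256 ✓
  Q = 7.557 -> Y = 15.114 ✓
  Q = 5.772 -> Y = 11.544 ✓
All samples match this transformation.

(a) 2Q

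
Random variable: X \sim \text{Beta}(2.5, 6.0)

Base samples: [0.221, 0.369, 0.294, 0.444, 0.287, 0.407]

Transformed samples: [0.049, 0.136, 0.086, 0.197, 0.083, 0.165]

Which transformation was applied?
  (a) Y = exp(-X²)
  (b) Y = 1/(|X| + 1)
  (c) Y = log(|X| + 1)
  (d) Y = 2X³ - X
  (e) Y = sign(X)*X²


Checking option (e) Y = sign(X)*X²:
  X = 0.221 -> Y = 0.049 ✓
  X = 0.369 -> Y = 0.136 ✓
  X = 0.294 -> Y = 0.086 ✓
All samples match this transformation.

(e) sign(X)*X²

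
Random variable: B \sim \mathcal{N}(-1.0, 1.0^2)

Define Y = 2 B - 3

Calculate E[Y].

For Y = 2B - 3:
E[Y] = 2 * E[B] - 3
E[B] = -1.0 = -1
E[Y] = 2 * (-1) - 3 = -5

-5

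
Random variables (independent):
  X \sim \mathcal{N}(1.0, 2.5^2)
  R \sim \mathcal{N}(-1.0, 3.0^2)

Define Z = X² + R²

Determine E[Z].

E[Z] = E[X²] + E[R²]
E[X²] = Var(X) + E[X]² = 6.25 + 1 = 7.25
E[R²] = Var(R) + E[R]² = 9 + 1 = 10
E[Z] = 7.25 + 10 = 17.25

17.25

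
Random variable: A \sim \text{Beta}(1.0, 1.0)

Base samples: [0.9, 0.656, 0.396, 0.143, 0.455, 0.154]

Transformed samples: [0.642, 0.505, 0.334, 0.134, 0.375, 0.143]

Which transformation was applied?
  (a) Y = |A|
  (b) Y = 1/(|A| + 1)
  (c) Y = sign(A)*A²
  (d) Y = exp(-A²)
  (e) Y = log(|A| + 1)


Checking option (e) Y = log(|A| + 1):
  A = 0.9 -> Y = 0.642 ✓
  A = 0.656 -> Y = 0.505 ✓
  A = 0.396 -> Y = 0.334 ✓
All samples match this transformation.

(e) log(|A| + 1)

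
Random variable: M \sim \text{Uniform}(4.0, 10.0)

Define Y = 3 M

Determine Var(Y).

For Y = aM + b: Var(Y) = a² * Var(M)
Var(M) = (10 - 4)^2/12 = 3
Var(Y) = 3² * 3 = 9 * 3 = 27

27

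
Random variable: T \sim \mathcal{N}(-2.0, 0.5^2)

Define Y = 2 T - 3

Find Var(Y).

For Y = aT + b: Var(Y) = a² * Var(T)
Var(T) = 0.5^2 = 0.25
Var(Y) = 2² * 0.25 = 4 * 0.25 = 1

1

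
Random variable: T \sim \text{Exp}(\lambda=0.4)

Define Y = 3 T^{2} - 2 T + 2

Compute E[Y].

E[Y] = 3*E[T²] - 2*E[T] + 2
E[T] = 2.5
E[T²] = Var(T) + (E[T])² = 6.25 + 6.25 = 12.5
E[Y] = 3*12.5 - 2*2.5 + 2 = 34.5

34.5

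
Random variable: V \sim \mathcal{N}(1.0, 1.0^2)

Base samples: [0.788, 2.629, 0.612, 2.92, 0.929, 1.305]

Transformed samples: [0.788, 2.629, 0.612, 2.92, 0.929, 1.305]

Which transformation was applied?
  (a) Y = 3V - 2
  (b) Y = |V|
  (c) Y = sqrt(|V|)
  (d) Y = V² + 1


Checking option (b) Y = |V|:
  V = 0.788 -> Y = 0.788 ✓
  V = 2.629 -> Y = 2.629 ✓
  V = 0.612 -> Y = 0.612 ✓
All samples match this transformation.

(b) |V|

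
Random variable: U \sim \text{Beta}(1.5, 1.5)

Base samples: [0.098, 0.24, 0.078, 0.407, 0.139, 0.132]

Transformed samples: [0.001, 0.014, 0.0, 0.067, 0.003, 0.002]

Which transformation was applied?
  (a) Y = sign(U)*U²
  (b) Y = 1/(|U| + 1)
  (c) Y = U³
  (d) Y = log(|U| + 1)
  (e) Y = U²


Checking option (c) Y = U³:
  U = 0.098 -> Y = 0.001 ✓
  U = 0.24 -> Y = 0.014 ✓
  U = 0.078 -> Y = 0.0 ✓
All samples match this transformation.

(c) U³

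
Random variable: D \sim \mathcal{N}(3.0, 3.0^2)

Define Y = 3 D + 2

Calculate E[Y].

For Y = 3D + 2:
E[Y] = 3 * E[D] + 2
E[D] = 3.0 = 3
E[Y] = 3 * 3 + 2 = 11

11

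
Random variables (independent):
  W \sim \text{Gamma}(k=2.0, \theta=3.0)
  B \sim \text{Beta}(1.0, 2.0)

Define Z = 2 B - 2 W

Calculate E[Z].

E[Z] = -2*E[W] + 2*E[B]
E[W] = 6
E[B] = 0.33333333
E[Z] = -2*6 + 2*0.33333333 = -11.333333

-11.333333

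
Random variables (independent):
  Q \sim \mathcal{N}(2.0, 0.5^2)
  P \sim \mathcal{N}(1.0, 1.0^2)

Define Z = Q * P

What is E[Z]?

For independent RVs: E[XY] = E[X]*E[Y]
E[Q] = 2
E[P] = 1
E[Z] = 2 * 1 = 2

2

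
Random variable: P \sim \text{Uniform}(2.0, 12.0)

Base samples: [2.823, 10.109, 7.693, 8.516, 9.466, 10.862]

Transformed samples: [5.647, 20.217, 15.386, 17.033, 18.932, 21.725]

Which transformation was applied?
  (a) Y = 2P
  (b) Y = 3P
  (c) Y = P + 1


Checking option (a) Y = 2P:
  P = 2.823 -> Y = 5.647 ✓
  P = 10.109 -> Y = 20.217 ✓
  P = 7.693 -> Y = 15.386 ✓
All samples match this transformation.

(a) 2P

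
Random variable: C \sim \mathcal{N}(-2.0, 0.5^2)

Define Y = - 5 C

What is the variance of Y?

For Y = aC + b: Var(Y) = a² * Var(C)
Var(C) = 0.5^2 = 0.25
Var(Y) = (-5)² * 0.25 = 25 * 0.25 = 6.25

6.25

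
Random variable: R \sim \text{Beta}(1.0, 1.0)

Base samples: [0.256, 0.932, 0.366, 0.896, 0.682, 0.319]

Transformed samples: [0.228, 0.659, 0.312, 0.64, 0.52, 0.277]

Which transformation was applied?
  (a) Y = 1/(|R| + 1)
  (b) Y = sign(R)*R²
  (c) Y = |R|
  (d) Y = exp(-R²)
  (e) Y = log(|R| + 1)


Checking option (e) Y = log(|R| + 1):
  R = 0.256 -> Y = 0.228 ✓
  R = 0.932 -> Y = 0.659 ✓
  R = 0.366 -> Y = 0.312 ✓
All samples match this transformation.

(e) log(|R| + 1)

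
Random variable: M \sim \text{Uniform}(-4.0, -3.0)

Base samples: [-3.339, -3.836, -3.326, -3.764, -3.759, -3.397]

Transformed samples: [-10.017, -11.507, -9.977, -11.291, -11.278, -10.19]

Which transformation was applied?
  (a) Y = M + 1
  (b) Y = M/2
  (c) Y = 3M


Checking option (c) Y = 3M:
  M = -3.339 -> Y = -10.017 ✓
  M = -3.836 -> Y = -11.507 ✓
  M = -3.326 -> Y = -9.977 ✓
All samples match this transformation.

(c) 3M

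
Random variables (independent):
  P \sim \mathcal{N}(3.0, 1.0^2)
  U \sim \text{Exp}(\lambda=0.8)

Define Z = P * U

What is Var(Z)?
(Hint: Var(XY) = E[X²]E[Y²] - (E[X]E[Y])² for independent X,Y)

Var(XY) = E[X²]E[Y²] - (E[X]E[Y])²
E[P] = 3, Var(P) = 1
E[U] = 1.25, Var(U) = 1.5625
E[P²] = 1 + 3² = 10
E[U²] = 1.5625 + 1.25² = 3.125
Var(Z) = 10*3.125 - (3*1.25)²
= 31.25 - 14.0625 = 17.1875

17.1875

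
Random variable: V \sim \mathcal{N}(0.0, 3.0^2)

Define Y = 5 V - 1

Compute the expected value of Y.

For Y = 5V - 1:
E[Y] = 5 * E[V] - 1
E[V] = 0.0 = 0
E[Y] = 5 * 0 - 1 = -1

-1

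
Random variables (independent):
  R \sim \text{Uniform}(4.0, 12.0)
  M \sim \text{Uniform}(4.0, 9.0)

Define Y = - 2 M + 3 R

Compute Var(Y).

For independent RVs: Var(aX + bY) = a²Var(X) + b²Var(Y)
Var(R) = 5.3333333
Var(M) = 2.0833333
Var(Y) = 3²*5.3333333 + (-2)²*2.0833333
= 9*5.3333333 + 4*2.0833333 = 56.333333

56.333333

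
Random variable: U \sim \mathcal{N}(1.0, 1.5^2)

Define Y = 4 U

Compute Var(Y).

For Y = aU + b: Var(Y) = a² * Var(U)
Var(U) = 1.5^2 = 2.25
Var(Y) = 4² * 2.25 = 16 * 2.25 = 36

36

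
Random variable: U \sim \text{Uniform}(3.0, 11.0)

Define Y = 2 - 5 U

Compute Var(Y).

For Y = aU + b: Var(Y) = a² * Var(U)
Var(U) = (11 - 3)^2/12 = 5.3333333
Var(Y) = (-5)² * 5.3333333 = 25 * 5.3333333 = 133.33333

133.33333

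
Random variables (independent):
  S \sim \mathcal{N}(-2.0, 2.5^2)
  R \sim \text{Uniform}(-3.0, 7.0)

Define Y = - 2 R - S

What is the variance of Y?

For independent RVs: Var(aX + bY) = a²Var(X) + b²Var(Y)
Var(S) = 6.25
Var(R) = 8.3333333
Var(Y) = (-1)²*6.25 + (-2)²*8.3333333
= 1*6.25 + 4*8.3333333 = 39.583333

39.583333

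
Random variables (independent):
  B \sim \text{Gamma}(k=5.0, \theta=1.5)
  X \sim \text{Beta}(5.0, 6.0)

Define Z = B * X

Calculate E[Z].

For independent RVs: E[XY] = E[X]*E[Y]
E[B] = 7.5
E[X] = 0.45454545
E[Z] = 7.5 * 0.45454545 = 3.4090909

3.4090909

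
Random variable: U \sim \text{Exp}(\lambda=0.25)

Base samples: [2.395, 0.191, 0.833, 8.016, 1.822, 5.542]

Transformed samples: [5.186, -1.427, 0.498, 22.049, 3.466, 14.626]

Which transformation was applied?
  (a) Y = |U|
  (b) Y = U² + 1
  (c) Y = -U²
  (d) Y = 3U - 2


Checking option (d) Y = 3U - 2:
  U = 2.395 -> Y = 5.186 ✓
  U = 0.191 -> Y = -1.427 ✓
  U = 0.833 -> Y = 0.498 ✓
All samples match this transformation.

(d) 3U - 2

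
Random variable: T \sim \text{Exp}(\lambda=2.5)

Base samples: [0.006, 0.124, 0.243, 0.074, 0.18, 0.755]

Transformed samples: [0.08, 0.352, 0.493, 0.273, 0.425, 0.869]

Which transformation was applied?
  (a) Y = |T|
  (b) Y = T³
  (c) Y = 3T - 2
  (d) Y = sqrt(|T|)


Checking option (d) Y = sqrt(|T|):
  T = 0.006 -> Y = 0.08 ✓
  T = 0.124 -> Y = 0.352 ✓
  T = 0.243 -> Y = 0.493 ✓
All samples match this transformation.

(d) sqrt(|T|)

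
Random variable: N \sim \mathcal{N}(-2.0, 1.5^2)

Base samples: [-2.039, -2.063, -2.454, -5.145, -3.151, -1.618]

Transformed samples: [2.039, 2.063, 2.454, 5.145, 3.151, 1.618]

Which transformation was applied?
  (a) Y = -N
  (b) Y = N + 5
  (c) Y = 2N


Checking option (a) Y = -N:
  N = -2.039 -> Y = 2.039 ✓
  N = -2.063 -> Y = 2.063 ✓
  N = -2.454 -> Y = 2.454 ✓
All samples match this transformation.

(a) -N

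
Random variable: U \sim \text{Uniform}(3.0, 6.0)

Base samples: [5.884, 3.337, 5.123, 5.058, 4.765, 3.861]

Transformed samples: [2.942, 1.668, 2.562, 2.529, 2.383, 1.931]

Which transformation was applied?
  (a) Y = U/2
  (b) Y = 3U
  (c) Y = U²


Checking option (a) Y = U/2:
  U = 5.884 -> Y = 2.942 ✓
  U = 3.337 -> Y = 1.668 ✓
  U = 5.123 -> Y = 2.562 ✓
All samples match this transformation.

(a) U/2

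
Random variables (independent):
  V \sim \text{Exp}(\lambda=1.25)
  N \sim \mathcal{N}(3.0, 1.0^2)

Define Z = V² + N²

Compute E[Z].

E[Z] = E[V²] + E[N²]
E[V²] = Var(V) + E[V]² = 0.64 + 0.64 = 1.28
E[N²] = Var(N) + E[N]² = 1 + 9 = 10
E[Z] = 1.28 + 10 = 11.28

11.28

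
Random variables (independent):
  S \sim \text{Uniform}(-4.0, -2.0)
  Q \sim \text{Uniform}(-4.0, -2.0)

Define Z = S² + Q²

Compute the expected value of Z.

E[Z] = E[S²] + E[Q²]
E[S²] = Var(S) + E[S]² = 0.33333333 + 9 = 9.3333333
E[Q²] = Var(Q) + E[Q]² = 0.33333333 + 9 = 9.3333333
E[Z] = 9.3333333 + 9.3333333 = 18.666667

18.666667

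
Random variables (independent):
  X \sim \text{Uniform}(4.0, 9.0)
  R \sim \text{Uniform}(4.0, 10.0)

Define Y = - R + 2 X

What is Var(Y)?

For independent RVs: Var(aX + bY) = a²Var(X) + b²Var(Y)
Var(X) = 2.0833333
Var(R) = 3
Var(Y) = 2²*2.0833333 + (-1)²*3
= 4*2.0833333 + 1*3 = 11.333333

11.333333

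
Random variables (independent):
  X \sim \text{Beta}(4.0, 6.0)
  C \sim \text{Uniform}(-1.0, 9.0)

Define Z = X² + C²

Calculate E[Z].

E[Z] = E[X²] + E[C²]
E[X²] = Var(X) + E[X]² = 0.021818182 + 0.16 = 0.18181818
E[C²] = Var(C) + E[C]² = 8.3333333 + 16 = 24.333333
E[Z] = 0.18181818 + 24.333333 = 24.515152

24.515152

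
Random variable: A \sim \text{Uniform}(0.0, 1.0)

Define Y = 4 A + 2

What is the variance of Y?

For Y = aA + b: Var(Y) = a² * Var(A)
Var(A) = (1 - 0)^2/12 = 0.083333333
Var(Y) = 4² * 0.083333333 = 16 * 0.083333333 = 1.3333333

1.3333333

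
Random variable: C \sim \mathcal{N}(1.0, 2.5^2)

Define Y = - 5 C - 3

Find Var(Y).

For Y = aC + b: Var(Y) = a² * Var(C)
Var(C) = 2.5^2 = 6.25
Var(Y) = (-5)² * 6.25 = 25 * 6.25 = 156.25

156.25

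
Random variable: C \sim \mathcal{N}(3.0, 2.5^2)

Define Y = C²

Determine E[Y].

E[C²] = Var(C) + (E[C])² = 6.25 + 9 = 15.25

15.25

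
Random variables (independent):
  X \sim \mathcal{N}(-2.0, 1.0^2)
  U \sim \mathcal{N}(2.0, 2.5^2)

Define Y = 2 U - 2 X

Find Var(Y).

For independent RVs: Var(aX + bY) = a²Var(X) + b²Var(Y)
Var(X) = 1
Var(U) = 6.25
Var(Y) = (-2)²*1 + 2²*6.25
= 4*1 + 4*6.25 = 29

29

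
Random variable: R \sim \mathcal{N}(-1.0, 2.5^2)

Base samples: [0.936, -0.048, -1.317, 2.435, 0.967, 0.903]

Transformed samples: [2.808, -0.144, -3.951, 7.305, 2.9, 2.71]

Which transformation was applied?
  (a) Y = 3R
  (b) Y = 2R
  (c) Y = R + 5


Checking option (a) Y = 3R:
  R = 0.936 -> Y = 2.808 ✓
  R = -0.048 -> Y = -0.144 ✓
  R = -1.317 -> Y = -3.951 ✓
All samples match this transformation.

(a) 3R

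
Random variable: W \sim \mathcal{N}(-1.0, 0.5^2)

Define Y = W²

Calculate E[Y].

Using E[X²] = Var(X) + (E[X])²:
E[W] = -1
Var(W) = 0.5^2 = 0.25
E[W²] = 0.25 + (-1)² = 0.25 + 1 = 1.25

1.25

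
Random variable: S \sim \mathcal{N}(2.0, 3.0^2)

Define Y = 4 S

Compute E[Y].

For Y = 4S:
E[Y] = 4 * E[S]
E[S] = 2.0 = 2
E[Y] = 4 * 2 = 8

8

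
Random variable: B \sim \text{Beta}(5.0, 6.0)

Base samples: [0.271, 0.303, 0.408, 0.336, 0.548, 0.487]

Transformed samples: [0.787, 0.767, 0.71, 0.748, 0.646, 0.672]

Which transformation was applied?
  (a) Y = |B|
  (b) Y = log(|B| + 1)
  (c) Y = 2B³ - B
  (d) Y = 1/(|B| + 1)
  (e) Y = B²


Checking option (d) Y = 1/(|B| + 1):
  B = 0.271 -> Y = 0.787 ✓
  B = 0.303 -> Y = 0.767 ✓
  B = 0.408 -> Y = 0.71 ✓
All samples match this transformation.

(d) 1/(|B| + 1)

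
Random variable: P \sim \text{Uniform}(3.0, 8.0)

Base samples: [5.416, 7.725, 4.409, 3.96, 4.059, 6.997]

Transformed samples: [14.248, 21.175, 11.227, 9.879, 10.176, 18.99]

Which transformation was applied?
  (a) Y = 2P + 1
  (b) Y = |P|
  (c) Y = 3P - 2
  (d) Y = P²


Checking option (c) Y = 3P - 2:
  P = 5.416 -> Y = 14.248 ✓
  P = 7.725 -> Y = 21.175 ✓
  P = 4.409 -> Y = 11.227 ✓
All samples match this transformation.

(c) 3P - 2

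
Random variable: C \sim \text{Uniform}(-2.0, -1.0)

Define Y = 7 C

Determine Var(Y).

For Y = aC + b: Var(Y) = a² * Var(C)
Var(C) = (-1 + 2)^2/12 = 0.083333333
Var(Y) = 7² * 0.083333333 = 49 * 0.083333333 = 4.0833333

4.0833333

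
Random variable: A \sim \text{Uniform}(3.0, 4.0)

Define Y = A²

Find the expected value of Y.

Using E[X²] = Var(X) + (E[X])²:
E[A] = 3.5
Var(A) = (4 - 3)^2/12 = 0.083333333
E[A²] = 0.083333333 + 3.5² = 0.083333333 + 12.25 = 12.333333

12.333333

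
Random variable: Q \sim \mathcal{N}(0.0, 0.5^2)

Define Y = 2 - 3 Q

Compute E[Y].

For Y = -3Q + 2:
E[Y] = -3 * E[Q] + 2
E[Q] = 0.0 = 0
E[Y] = -3 * 0 + 2 = 2

2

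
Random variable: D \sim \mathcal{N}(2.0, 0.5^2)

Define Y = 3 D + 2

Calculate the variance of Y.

For Y = aD + b: Var(Y) = a² * Var(D)
Var(D) = 0.5^2 = 0.25
Var(Y) = 3² * 0.25 = 9 * 0.25 = 2.25

2.25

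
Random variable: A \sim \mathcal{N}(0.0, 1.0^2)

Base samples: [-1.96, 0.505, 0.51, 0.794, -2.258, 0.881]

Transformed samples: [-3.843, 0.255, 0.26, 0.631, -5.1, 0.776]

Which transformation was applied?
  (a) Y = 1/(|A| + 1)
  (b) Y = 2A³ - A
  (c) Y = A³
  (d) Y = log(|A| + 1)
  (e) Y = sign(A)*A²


Checking option (e) Y = sign(A)*A²:
  A = -1.96 -> Y = -3.843 ✓
  A = 0.505 -> Y = 0.255 ✓
  A = 0.51 -> Y = 0.26 ✓
All samples match this transformation.

(e) sign(A)*A²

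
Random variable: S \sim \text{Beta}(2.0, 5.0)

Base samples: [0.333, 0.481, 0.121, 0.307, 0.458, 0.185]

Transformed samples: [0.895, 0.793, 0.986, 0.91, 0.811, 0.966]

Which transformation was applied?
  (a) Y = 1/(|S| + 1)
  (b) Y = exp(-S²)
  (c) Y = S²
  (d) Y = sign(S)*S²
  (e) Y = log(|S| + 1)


Checking option (b) Y = exp(-S²):
  S = 0.333 -> Y = 0.895 ✓
  S = 0.481 -> Y = 0.793 ✓
  S = 0.121 -> Y = 0.986 ✓
All samples match this transformation.

(b) exp(-S²)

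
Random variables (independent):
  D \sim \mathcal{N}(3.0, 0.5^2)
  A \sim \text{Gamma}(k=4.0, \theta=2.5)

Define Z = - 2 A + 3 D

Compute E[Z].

E[Z] = 3*E[D] - 2*E[A]
E[D] = 3
E[A] = 10
E[Z] = 3*3 - 2*10 = -11

-11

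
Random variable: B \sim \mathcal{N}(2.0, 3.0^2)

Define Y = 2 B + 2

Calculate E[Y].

For Y = 2B + 2:
E[Y] = 2 * E[B] + 2
E[B] = 2.0 = 2
E[Y] = 2 * 2 + 2 = 6

6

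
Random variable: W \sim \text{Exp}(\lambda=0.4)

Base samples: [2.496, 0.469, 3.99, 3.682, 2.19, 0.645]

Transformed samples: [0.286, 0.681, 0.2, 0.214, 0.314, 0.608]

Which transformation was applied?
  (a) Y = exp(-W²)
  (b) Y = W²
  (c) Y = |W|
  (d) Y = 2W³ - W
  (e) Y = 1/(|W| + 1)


Checking option (e) Y = 1/(|W| + 1):
  W = 2.496 -> Y = 0.286 ✓
  W = 0.469 -> Y = 0.681 ✓
  W = 3.99 -> Y = 0.2 ✓
All samples match this transformation.

(e) 1/(|W| + 1)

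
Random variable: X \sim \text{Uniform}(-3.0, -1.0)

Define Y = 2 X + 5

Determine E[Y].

For Y = 2X + 5:
E[Y] = 2 * E[X] + 5
E[X] = (-3 - 1)/2 = -2
E[Y] = 2 * (-2) + 5 = 1

1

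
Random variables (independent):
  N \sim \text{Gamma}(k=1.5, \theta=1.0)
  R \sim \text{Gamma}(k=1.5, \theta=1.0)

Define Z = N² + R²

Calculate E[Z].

E[Z] = E[N²] + E[R²]
E[N²] = Var(N) + E[N]² = 1.5 + 2.25 = 3.75
E[R²] = Var(R) + E[R]² = 1.5 + 2.25 = 3.75
E[Z] = 3.75 + 3.75 = 7.5

7.5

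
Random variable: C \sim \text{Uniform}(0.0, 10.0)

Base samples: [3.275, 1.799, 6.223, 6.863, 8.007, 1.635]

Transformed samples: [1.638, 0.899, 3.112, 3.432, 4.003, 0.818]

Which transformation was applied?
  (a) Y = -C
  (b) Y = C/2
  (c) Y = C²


Checking option (b) Y = C/2:
  C = 3.275 -> Y = 1.638 ✓
  C = 1.799 -> Y = 0.899 ✓
  C = 6.223 -> Y = 3.112 ✓
All samples match this transformation.

(b) C/2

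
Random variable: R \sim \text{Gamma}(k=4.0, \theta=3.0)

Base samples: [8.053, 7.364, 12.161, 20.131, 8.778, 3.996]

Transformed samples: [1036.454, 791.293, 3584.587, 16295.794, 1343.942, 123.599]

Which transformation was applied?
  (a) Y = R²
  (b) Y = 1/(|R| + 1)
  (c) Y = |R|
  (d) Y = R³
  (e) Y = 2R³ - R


Checking option (e) Y = 2R³ - R:
  R = 8.053 -> Y = 1036.454 ✓
  R = 7.364 -> Y = 791.293 ✓
  R = 12.161 -> Y = 3584.587 ✓
All samples match this transformation.

(e) 2R³ - R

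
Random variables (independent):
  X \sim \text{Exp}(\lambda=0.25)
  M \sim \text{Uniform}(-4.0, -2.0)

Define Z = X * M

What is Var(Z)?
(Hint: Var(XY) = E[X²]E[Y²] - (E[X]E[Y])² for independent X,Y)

Var(XY) = E[X²]E[Y²] - (E[X]E[Y])²
E[X] = 4, Var(X) = 16
E[M] = -3, Var(M) = 0.33333333
E[X²] = 16 + 4² = 32
E[M²] = 0.33333333 + (-3)² = 9.3333333
Var(Z) = 32*9.3333333 - (4*(-3))²
= 298.66667 - 144 = 154.66667

154.66667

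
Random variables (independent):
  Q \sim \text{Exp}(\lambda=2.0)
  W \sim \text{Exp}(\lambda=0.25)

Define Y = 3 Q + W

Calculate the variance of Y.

For independent RVs: Var(aX + bY) = a²Var(X) + b²Var(Y)
Var(Q) = 0.25
Var(W) = 16
Var(Y) = 3²*0.25 + 1²*16
= 9*0.25 + 1*16 = 18.25

18.25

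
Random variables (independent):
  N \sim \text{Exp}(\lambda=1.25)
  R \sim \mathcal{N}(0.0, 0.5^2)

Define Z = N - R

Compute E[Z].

E[Z] = 1*E[N] - 1*E[R]
E[N] = 0.8
E[R] = 0
E[Z] = 1*0.8 - 1*0 = 0.8

0.8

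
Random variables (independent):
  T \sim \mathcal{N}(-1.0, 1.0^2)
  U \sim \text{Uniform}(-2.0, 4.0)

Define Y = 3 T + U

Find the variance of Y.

For independent RVs: Var(aX + bY) = a²Var(X) + b²Var(Y)
Var(T) = 1
Var(U) = 3
Var(Y) = 3²*1 + 1²*3
= 9*1 + 1*3 = 12

12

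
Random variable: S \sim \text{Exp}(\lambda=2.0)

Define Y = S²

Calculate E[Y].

E[S²] = Var(S) + (E[S])² = 0.25 + 0.25 = 0.5

0.5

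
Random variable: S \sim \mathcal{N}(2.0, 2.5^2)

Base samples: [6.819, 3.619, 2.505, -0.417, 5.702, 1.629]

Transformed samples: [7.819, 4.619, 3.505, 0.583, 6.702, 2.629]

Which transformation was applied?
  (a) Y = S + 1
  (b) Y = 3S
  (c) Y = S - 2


Checking option (a) Y = S + 1:
  S = 6.819 -> Y = 7.819 ✓
  S = 3.619 -> Y = 4.619 ✓
  S = 2.505 -> Y = 3.505 ✓
All samples match this transformation.

(a) S + 1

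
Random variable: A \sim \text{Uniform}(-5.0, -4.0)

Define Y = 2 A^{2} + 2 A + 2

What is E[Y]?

E[Y] = 2*E[A²] + 2*E[A] + 2
E[A] = -4.5
E[A²] = Var(A) + (E[A])² = 0.083333333 + 20.25 = 20.333333
E[Y] = 2*20.333333 + 2*(-4.5) + 2 = 33.666667

33.666667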